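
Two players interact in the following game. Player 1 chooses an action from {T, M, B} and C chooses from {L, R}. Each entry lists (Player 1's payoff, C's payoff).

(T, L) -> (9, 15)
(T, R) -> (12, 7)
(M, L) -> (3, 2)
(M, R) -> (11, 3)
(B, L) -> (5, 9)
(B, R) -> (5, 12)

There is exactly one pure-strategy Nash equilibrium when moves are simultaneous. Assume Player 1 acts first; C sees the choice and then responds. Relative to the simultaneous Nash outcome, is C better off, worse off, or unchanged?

Work backward from C's decision.
- T: C compares 15, 7 and picks L; Player 1 would get 9.
- M: C compares 2, 3 and picks R; Player 1 would get 11.
- B: C compares 9, 12 and picks R; Player 1 would get 5.
Maximizing over 9, 11, 5, Player 1 chooses M. Subgame-perfect outcome: (M, R) with payoffs (11, 3).
For the simultaneous game, intersect best replies.
Player 1's best replies: L→T; R→T.
C's best replies: T→L; M→R; B→R.
Only (T, L) has each player best-responding; Nash payoffs (9, 15).
C earns 3 sequentially versus 15 at the Nash outcome: worse off.

worse off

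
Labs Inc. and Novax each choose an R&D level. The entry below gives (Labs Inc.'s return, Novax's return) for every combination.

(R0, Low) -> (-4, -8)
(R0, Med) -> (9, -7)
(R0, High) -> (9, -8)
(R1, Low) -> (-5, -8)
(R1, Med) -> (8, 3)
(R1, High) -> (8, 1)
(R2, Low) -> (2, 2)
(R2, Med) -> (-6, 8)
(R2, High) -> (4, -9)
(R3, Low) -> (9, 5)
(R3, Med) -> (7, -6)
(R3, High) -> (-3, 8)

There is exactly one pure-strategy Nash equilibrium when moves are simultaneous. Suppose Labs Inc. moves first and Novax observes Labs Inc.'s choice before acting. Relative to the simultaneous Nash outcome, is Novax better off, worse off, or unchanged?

unchanged

Novax best-responds to each possible Labs Inc. move:
- R0 → Novax plays Med (best of -8, -7, -8); Labs Inc. gets 9.
- R1 → Novax plays Med (best of -8, 3, 1); Labs Inc. gets 8.
- R2 → Novax plays Med (best of 2, 8, -9); Labs Inc. gets -6.
- R3 → Novax plays High (best of 5, -6, 8); Labs Inc. gets -3.
Maximizing over 9, 8, -6, -3, Labs Inc. chooses R0. Subgame-perfect outcome: (R0, Med) with payoffs (9, -7).
Under simultaneous play:
Labs Inc.'s best replies: Low→R3; Med→R0; High→R0.
Novax's best replies: R0→Med; R1→Med; R2→Med; R3→High.
The unique mutual best reply is (R0, Med), giving (9, -7).
Novax earns -7 sequentially versus -7 at the Nash outcome: unchanged.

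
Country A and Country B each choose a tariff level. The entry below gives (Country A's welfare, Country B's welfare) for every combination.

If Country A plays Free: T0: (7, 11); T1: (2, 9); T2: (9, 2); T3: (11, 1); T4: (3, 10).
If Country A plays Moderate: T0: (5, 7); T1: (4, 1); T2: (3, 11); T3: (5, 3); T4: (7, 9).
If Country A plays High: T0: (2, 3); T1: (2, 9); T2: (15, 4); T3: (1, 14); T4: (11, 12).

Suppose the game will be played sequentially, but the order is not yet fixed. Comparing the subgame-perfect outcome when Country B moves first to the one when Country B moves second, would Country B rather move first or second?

first

If Country A leads: Country B's best replies are Free→T0, Moderate→T2, High→T3; Country A's induced payoffs 7, 3, 1; outcome (Free, T0), payoffs (7, 11).
If Country B leads: Country A's best replies are T0→Free, T1→Moderate, T2→High, T3→Free, T4→High; Country B's induced payoffs 11, 1, 4, 1, 12; outcome (High, T4), payoffs (11, 12).
Country B gets 12 moving first and 11 moving second, so Country B prefers to move first.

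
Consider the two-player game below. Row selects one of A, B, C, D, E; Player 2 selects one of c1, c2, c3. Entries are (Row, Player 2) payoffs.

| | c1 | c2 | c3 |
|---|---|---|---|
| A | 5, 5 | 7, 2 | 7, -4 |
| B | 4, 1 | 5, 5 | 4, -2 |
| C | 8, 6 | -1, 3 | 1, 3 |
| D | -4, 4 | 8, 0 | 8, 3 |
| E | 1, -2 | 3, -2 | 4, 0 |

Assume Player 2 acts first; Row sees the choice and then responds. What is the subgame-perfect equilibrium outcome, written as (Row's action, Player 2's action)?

(C, c1)

Backward induction with Player 2 moving first.
- c1: BR = C, leader payoff 6.
- c2: BR = D, leader payoff 0.
- c3: BR = D, leader payoff 3.
Among 6, 0, 3, the best is 6 at c1. Subgame-perfect outcome: (C, c1) with payoffs (8, 6).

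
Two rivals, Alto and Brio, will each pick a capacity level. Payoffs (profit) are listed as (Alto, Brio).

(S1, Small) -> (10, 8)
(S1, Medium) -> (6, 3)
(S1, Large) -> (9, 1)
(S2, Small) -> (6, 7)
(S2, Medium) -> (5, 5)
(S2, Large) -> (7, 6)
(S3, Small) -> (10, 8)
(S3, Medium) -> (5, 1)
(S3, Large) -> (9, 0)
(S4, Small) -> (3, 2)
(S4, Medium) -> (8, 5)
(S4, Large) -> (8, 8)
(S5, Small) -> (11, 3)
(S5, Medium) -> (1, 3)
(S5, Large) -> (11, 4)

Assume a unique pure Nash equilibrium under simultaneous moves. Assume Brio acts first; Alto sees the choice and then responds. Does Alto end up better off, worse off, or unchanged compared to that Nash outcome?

worse off

Backward induction with Brio moving first.
- Small → Alto plays S5 (best of 10, 6, 10, 3, 11); Brio gets 3.
- Medium → Alto plays S4 (best of 6, 5, 5, 8, 1); Brio gets 5.
- Large → Alto plays S5 (best of 9, 7, 9, 8, 11); Brio gets 4.
Among 3, 5, 4, the best is 5 at Medium. Subgame-perfect outcome: (S4, Medium) with payoffs (8, 5).
Now find the simultaneous Nash equilibrium.
Alto's best replies: Small→S5; Medium→S4; Large→S5.
Brio's best replies: S1→Small; S2→Small; S3→Small; S4→Large; S5→Large.
The unique mutual best reply is (S5, Large), giving (11, 4).
Alto earns 8 sequentially versus 11 at the Nash outcome: worse off.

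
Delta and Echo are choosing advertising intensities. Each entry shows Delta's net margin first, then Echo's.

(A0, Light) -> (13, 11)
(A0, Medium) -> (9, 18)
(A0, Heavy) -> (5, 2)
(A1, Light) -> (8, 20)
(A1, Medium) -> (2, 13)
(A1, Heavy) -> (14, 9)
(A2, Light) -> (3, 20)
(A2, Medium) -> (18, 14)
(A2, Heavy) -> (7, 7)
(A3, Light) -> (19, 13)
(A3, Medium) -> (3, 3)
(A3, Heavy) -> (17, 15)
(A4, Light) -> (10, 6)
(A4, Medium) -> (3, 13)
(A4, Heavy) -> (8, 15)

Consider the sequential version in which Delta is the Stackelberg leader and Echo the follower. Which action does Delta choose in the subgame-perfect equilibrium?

A3

Echo best-responds to each possible Delta move:
- A0: BR = Medium, leader payoff 9.
- A1: BR = Light, leader payoff 8.
- A2: BR = Light, leader payoff 3.
- A3: BR = Heavy, leader payoff 17.
- A4: BR = Heavy, leader payoff 8.
Maximizing over 9, 8, 3, 17, 8, Delta chooses A3. Subgame-perfect outcome: (A3, Heavy) with payoffs (17, 15).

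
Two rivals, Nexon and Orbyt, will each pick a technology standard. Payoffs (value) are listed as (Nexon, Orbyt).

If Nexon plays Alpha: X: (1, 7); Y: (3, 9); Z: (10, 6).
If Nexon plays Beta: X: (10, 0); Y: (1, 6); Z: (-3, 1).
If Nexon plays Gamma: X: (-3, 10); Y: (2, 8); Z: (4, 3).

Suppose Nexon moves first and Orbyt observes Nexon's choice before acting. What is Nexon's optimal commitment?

Alpha

Backward induction with Nexon moving first.
- Alpha: BR = Y, leader payoff 3.
- Beta: BR = Y, leader payoff 1.
- Gamma: BR = X, leader payoff -3.
Nexon's induced payoffs are 3, 1, -3, so Nexon commits to Alpha. Subgame-perfect outcome: (Alpha, Y) with payoffs (3, 9).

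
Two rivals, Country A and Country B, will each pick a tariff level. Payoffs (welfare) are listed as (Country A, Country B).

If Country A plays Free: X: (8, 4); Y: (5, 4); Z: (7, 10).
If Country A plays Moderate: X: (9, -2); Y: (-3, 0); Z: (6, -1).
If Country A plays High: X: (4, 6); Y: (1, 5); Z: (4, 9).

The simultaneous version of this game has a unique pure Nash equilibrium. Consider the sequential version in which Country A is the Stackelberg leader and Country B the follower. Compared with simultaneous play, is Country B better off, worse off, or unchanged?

unchanged

Work backward from Country B's decision.
- Free: Country B compares 4, 4, 10 and picks Z; Country A would get 7.
- Moderate: Country B compares -2, 0, -1 and picks Y; Country A would get -3.
- High: Country B compares 6, 5, 9 and picks Z; Country A would get 4.
Maximizing over 7, -3, 4, Country A chooses Free. Subgame-perfect outcome: (Free, Z) with payoffs (7, 10).
For the simultaneous game, intersect best replies.
Country A's best replies: X→Moderate; Y→Free; Z→Free.
Country B's best replies: Free→Z; Moderate→Y; High→Z.
The unique mutual best reply is (Free, Z), giving (7, 10).
Country B earns 10 sequentially versus 10 at the Nash outcome: unchanged.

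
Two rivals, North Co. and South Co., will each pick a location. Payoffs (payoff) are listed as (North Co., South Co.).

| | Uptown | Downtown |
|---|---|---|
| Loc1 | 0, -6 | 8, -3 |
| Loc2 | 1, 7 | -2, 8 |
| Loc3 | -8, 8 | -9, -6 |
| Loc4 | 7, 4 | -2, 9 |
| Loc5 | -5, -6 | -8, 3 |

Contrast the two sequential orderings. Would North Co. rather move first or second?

first

If North Co. leads: South Co.'s best replies are Loc1→Downtown, Loc2→Downtown, Loc3→Uptown, Loc4→Downtown, Loc5→Downtown; North Co.'s induced payoffs 8, -2, -8, -2, -8; outcome (Loc1, Downtown), payoffs (8, -3).
If South Co. leads: North Co.'s best replies are Uptown→Loc4, Downtown→Loc1; South Co.'s induced payoffs 4, -3; outcome (Loc4, Uptown), payoffs (7, 4).
North Co. gets 8 moving first and 7 moving second, so North Co. prefers to move first.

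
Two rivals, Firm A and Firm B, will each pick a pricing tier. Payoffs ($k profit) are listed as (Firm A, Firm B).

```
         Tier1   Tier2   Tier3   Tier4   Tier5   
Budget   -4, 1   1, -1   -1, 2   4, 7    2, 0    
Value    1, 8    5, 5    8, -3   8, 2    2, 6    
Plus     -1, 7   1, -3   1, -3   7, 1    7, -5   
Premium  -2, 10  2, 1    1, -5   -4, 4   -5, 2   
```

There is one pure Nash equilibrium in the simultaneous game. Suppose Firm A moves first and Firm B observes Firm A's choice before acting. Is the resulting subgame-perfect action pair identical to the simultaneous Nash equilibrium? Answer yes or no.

no

Firm B best-responds to each possible Firm A move:
- Budget: Firm B compares 1, -1, 2, 7, 0 and picks Tier4; Firm A would get 4.
- Value: Firm B compares 8, 5, -3, 2, 6 and picks Tier1; Firm A would get 1.
- Plus: Firm B compares 7, -3, -3, 1, -5 and picks Tier1; Firm A would get -1.
- Premium: Firm B compares 10, 1, -5, 4, 2 and picks Tier1; Firm A would get -2.
Among 4, 1, -1, -2, the best is 4 at Budget. Subgame-perfect outcome: (Budget, Tier4) with payoffs (4, 7).
Now find the simultaneous Nash equilibrium.
Firm A's best replies: Tier1→Value; Tier2→Value; Tier3→Value; Tier4→Value; Tier5→Plus.
Firm B's best replies: Budget→Tier4; Value→Tier1; Plus→Tier1; Premium→Tier1.
The unique mutual best reply is (Value, Tier1), giving (1, 8).
Sequential outcome (Budget, Tier4) differs from the Nash profile (Value, Tier1).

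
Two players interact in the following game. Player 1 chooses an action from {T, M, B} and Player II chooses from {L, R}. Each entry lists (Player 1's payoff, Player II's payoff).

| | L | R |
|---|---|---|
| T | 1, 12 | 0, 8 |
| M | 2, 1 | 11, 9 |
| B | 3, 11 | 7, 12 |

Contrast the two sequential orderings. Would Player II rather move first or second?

If Player 1 leads: Player II's best replies are T→L, M→R, B→R; Player 1's induced payoffs 1, 11, 7; outcome (M, R), payoffs (11, 9).
If Player II leads: Player 1's best replies are L→B, R→M; Player II's induced payoffs 11, 9; outcome (B, L), payoffs (3, 11).
Player II gets 11 moving first and 9 moving second, so Player II prefers to move first.

first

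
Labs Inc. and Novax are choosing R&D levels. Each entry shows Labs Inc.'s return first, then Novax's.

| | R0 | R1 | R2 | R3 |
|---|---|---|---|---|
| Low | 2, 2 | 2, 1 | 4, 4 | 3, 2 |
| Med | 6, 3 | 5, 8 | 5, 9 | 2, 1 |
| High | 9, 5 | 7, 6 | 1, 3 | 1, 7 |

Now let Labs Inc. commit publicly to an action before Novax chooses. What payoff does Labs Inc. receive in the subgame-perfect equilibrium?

5

Backward induction with Labs Inc. moving first.
- Low: Novax compares 2, 1, 4, 2 and picks R2; Labs Inc. would get 4.
- Med: Novax compares 3, 8, 9, 1 and picks R2; Labs Inc. would get 5.
- High: Novax compares 5, 6, 3, 7 and picks R3; Labs Inc. would get 1.
Maximizing over 4, 5, 1, Labs Inc. chooses Med. Subgame-perfect outcome: (Med, R2) with payoffs (5, 9).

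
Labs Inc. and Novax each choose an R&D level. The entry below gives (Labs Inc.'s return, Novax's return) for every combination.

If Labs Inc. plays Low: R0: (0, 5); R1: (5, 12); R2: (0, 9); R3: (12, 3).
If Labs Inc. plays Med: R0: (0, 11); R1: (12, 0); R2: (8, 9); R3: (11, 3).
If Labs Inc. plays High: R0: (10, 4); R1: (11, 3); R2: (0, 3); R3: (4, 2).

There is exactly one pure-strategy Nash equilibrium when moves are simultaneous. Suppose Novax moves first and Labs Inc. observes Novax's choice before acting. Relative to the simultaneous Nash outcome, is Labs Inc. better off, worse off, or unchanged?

Solve by backward induction (Novax leads).
- R0: Labs Inc. compares 0, 0, 10 and picks High; Novax would get 4.
- R1: Labs Inc. compares 5, 12, 11 and picks Med; Novax would get 0.
- R2: Labs Inc. compares 0, 8, 0 and picks Med; Novax would get 9.
- R3: Labs Inc. compares 12, 11, 4 and picks Low; Novax would get 3.
Among 4, 0, 9, 3, the best is 9 at R2. Subgame-perfect outcome: (Med, R2) with payoffs (8, 9).
Under simultaneous play:
Labs Inc.'s best replies: R0→High; R1→Med; R2→Med; R3→Low.
Novax's best replies: Low→R1; Med→R0; High→R0.
The unique mutual best reply is (High, R0), giving (10, 4).
Labs Inc. earns 8 sequentially versus 10 at the Nash outcome: worse off.

worse off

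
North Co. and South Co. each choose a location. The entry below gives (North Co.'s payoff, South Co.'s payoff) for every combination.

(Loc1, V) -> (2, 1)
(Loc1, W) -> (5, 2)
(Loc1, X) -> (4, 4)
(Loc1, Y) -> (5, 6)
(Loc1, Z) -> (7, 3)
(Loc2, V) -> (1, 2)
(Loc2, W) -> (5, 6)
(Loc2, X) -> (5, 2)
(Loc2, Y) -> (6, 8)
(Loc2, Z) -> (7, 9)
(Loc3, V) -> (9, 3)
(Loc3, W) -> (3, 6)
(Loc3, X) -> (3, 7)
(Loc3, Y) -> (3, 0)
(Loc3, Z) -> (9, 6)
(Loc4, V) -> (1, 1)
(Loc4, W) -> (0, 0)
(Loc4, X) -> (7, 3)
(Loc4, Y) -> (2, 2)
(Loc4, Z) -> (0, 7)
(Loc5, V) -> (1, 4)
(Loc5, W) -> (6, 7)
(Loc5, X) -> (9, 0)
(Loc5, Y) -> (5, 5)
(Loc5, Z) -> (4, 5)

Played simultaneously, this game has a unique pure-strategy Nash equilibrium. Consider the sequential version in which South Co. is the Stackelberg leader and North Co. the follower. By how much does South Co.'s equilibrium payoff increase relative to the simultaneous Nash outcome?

1

North Co. best-responds to each possible South Co. move:
- V: BR = Loc3, leader payoff 3.
- W: BR = Loc5, leader payoff 7.
- X: BR = Loc5, leader payoff 0.
- Y: BR = Loc2, leader payoff 8.
- Z: BR = Loc3, leader payoff 6.
Among 3, 7, 0, 8, 6, the best is 8 at Y. Subgame-perfect outcome: (Loc2, Y) with payoffs (6, 8).
For the simultaneous game, intersect best replies.
North Co.'s best replies: V→Loc3; W→Loc5; X→Loc5; Y→Loc2; Z→Loc3.
South Co.'s best replies: Loc1→Y; Loc2→Z; Loc3→X; Loc4→Z; Loc5→W.
The unique mutual best reply is (Loc5, W), giving (6, 7).
South Co.'s commitment gain: 8 − 7 = 1.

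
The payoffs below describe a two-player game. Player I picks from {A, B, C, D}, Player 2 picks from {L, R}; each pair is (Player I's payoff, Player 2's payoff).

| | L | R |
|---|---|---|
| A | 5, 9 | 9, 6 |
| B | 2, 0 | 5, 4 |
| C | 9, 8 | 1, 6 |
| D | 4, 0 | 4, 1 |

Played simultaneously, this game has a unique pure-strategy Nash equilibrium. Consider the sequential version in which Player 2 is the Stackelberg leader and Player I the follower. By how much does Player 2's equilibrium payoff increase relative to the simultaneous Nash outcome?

0

Work backward from Player I's decision.
- L → Player I plays C (best of 5, 2, 9, 4); Player 2 gets 8.
- R → Player I plays A (best of 9, 5, 1, 4); Player 2 gets 6.
Among 8, 6, the best is 8 at L. Subgame-perfect outcome: (C, L) with payoffs (9, 8).
Now find the simultaneous Nash equilibrium.
Player I's best replies: L→C; R→A.
Player 2's best replies: A→L; B→R; C→L; D→R.
Only (C, L) has each player best-responding; Nash payoffs (9, 8).
Player 2's commitment gain: 8 − 8 = 0.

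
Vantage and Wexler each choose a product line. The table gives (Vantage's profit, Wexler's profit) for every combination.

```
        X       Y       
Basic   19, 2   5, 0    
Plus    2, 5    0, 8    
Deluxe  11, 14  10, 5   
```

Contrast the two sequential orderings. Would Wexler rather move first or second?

first

If Vantage leads: Wexler's best replies are Basic→X, Plus→Y, Deluxe→X; Vantage's induced payoffs 19, 0, 11; outcome (Basic, X), payoffs (19, 2).
If Wexler leads: Vantage's best replies are X→Basic, Y→Deluxe; Wexler's induced payoffs 2, 5; outcome (Deluxe, Y), payoffs (10, 5).
Wexler gets 5 moving first and 2 moving second, so Wexler prefers to move first.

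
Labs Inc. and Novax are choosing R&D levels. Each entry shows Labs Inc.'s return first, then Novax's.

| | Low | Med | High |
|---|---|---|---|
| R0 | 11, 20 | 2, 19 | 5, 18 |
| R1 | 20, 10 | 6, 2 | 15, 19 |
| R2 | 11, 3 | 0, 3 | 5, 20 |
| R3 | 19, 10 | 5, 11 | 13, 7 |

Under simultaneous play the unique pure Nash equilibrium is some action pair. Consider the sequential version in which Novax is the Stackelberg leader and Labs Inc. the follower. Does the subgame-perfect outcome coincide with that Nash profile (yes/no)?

Backward induction with Novax moving first.
- Low: BR = R1, leader payoff 10.
- Med: BR = R1, leader payoff 2.
- High: BR = R1, leader payoff 19.
Maximizing over 10, 2, 19, Novax chooses High. Subgame-perfect outcome: (R1, High) with payoffs (15, 19).
Under simultaneous play:
Labs Inc.'s best replies: Low→R1; Med→R1; High→R1.
Novax's best replies: R0→Low; R1→High; R2→High; R3→Med.
The unique mutual best reply is (R1, High), giving (15, 19).
Sequential outcome (R1, High) coincides with the Nash profile (R1, High).

yes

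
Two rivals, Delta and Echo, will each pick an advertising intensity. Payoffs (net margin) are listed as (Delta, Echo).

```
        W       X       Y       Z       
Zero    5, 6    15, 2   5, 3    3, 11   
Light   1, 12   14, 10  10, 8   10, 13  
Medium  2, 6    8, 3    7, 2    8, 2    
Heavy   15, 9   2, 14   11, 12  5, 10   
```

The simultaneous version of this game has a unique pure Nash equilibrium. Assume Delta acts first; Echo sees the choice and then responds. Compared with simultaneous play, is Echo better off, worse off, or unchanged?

unchanged

Work backward from Echo's decision.
- Zero: Echo compares 6, 2, 3, 11 and picks Z; Delta would get 3.
- Light: Echo compares 12, 10, 8, 13 and picks Z; Delta would get 10.
- Medium: Echo compares 6, 3, 2, 2 and picks W; Delta would get 2.
- Heavy: Echo compares 9, 14, 12, 10 and picks X; Delta would get 2.
Maximizing over 3, 10, 2, 2, Delta chooses Light. Subgame-perfect outcome: (Light, Z) with payoffs (10, 13).
Under simultaneous play:
Delta's best replies: W→Heavy; X→Zero; Y→Heavy; Z→Light.
Echo's best replies: Zero→Z; Light→Z; Medium→W; Heavy→X.
The unique mutual best reply is (Light, Z), giving (10, 13).
Echo earns 13 sequentially versus 13 at the Nash outcome: unchanged.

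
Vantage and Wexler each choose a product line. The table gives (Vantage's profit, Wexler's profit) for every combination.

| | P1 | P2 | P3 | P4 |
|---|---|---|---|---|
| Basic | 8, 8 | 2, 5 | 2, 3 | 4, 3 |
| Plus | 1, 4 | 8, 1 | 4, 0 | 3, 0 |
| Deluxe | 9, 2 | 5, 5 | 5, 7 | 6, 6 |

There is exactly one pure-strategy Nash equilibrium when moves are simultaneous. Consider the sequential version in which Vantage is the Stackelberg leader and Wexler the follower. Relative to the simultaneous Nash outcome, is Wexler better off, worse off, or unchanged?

Wexler best-responds to each possible Vantage move:
- Basic: Wexler compares 8, 5, 3, 3 and picks P1; Vantage would get 8.
- Plus: Wexler compares 4, 1, 0, 0 and picks P1; Vantage would get 1.
- Deluxe: Wexler compares 2, 5, 7, 6 and picks P3; Vantage would get 5.
Maximizing over 8, 1, 5, Vantage chooses Basic. Subgame-perfect outcome: (Basic, P1) with payoffs (8, 8).
Now find the simultaneous Nash equilibrium.
Vantage's best replies: P1→Deluxe; P2→Plus; P3→Deluxe; P4→Deluxe.
Wexler's best replies: Basic→P1; Plus→P1; Deluxe→P3.
Only (Deluxe, P3) has each player best-responding; Nash payoffs (5, 7).
Wexler earns 8 sequentially versus 7 at the Nash outcome: better off.

better off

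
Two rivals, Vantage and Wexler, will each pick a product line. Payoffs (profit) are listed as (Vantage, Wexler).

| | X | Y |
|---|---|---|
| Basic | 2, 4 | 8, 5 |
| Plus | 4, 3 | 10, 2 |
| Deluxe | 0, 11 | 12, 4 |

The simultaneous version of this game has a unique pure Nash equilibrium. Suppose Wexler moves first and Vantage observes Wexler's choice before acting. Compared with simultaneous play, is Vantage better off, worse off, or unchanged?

Work backward from Vantage's decision.
- X: Vantage compares 2, 4, 0 and picks Plus; Wexler would get 3.
- Y: Vantage compares 8, 10, 12 and picks Deluxe; Wexler would get 4.
Maximizing over 3, 4, Wexler chooses Y. Subgame-perfect outcome: (Deluxe, Y) with payoffs (12, 4).
Under simultaneous play:
Vantage's best replies: X→Plus; Y→Deluxe.
Wexler's best replies: Basic→Y; Plus→X; Deluxe→X.
The unique mutual best reply is (Plus, X), giving (4, 3).
Vantage earns 12 sequentially versus 4 at the Nash outcome: better off.

better off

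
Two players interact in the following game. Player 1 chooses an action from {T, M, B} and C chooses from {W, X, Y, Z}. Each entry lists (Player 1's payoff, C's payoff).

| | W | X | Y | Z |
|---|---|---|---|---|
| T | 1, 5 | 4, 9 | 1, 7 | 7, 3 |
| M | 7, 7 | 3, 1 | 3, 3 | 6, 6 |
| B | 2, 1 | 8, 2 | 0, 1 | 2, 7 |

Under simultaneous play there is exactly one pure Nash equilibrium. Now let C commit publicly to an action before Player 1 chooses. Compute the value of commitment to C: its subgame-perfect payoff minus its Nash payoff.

Backward induction with C moving first.
- W: Player 1 compares 1, 7, 2 and picks M; C would get 7.
- X: Player 1 compares 4, 3, 8 and picks B; C would get 2.
- Y: Player 1 compares 1, 3, 0 and picks M; C would get 3.
- Z: Player 1 compares 7, 6, 2 and picks T; C would get 3.
C's induced payoffs are 7, 2, 3, 3, so C commits to W. Subgame-perfect outcome: (M, W) with payoffs (7, 7).
Under simultaneous play:
Player 1's best replies: W→M; X→B; Y→M; Z→T.
C's best replies: T→X; M→W; B→Z.
Only (M, W) has each player best-responding; Nash payoffs (7, 7).
C's commitment gain: 7 − 7 = 0.

0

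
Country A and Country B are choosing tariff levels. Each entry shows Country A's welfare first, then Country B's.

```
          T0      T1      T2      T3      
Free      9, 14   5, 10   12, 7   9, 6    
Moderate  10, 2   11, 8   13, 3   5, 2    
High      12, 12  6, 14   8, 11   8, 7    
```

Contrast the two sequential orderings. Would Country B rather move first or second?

first

If Country A leads: Country B's best replies are Free→T0, Moderate→T1, High→T1; Country A's induced payoffs 9, 11, 6; outcome (Moderate, T1), payoffs (11, 8).
If Country B leads: Country A's best replies are T0→High, T1→Moderate, T2→Moderate, T3→Free; Country B's induced payoffs 12, 8, 3, 6; outcome (High, T0), payoffs (12, 12).
Country B gets 12 moving first and 8 moving second, so Country B prefers to move first.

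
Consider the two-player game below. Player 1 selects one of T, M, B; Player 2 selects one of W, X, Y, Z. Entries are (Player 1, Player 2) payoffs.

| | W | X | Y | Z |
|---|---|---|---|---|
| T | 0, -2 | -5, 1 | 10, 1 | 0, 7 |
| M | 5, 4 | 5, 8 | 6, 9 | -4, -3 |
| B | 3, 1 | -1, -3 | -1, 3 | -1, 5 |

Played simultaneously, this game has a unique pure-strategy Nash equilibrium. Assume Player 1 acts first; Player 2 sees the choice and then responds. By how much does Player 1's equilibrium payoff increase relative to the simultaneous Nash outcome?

6

Backward induction with Player 1 moving first.
- T → Player 2 plays Z (best of -2, 1, 1, 7); Player 1 gets 0.
- M → Player 2 plays Y (best of 4, 8, 9, -3); Player 1 gets 6.
- B → Player 2 plays Z (best of 1, -3, 3, 5); Player 1 gets -1.
Among 0, 6, -1, the best is 6 at M. Subgame-perfect outcome: (M, Y) with payoffs (6, 9).
For the simultaneous game, intersect best replies.
Player 1's best replies: W→M; X→M; Y→T; Z→T.
Player 2's best replies: T→Z; M→Y; B→Z.
Only (T, Z) has each player best-responding; Nash payoffs (0, 7).
Player 1's commitment gain: 6 − 0 = 6.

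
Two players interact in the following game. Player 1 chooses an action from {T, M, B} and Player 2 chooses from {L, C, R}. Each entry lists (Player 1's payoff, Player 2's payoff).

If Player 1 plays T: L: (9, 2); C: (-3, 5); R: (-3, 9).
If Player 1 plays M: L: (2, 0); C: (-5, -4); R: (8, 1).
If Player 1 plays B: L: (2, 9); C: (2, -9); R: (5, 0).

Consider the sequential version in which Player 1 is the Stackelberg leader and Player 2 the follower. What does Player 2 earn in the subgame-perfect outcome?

1

Work backward from Player 2's decision.
- T: Player 2 compares 2, 5, 9 and picks R; Player 1 would get -3.
- M: Player 2 compares 0, -4, 1 and picks R; Player 1 would get 8.
- B: Player 2 compares 9, -9, 0 and picks L; Player 1 would get 2.
Maximizing over -3, 8, 2, Player 1 chooses M. Subgame-perfect outcome: (M, R) with payoffs (8, 1).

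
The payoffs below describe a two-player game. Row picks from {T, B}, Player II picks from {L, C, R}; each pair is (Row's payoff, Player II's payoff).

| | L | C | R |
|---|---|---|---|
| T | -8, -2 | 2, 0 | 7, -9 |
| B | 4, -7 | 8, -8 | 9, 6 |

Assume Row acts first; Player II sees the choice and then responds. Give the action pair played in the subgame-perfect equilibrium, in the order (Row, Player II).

Player II best-responds to each possible Row move:
- T: Player II compares -2, 0, -9 and picks C; Row would get 2.
- B: Player II compares -7, -8, 6 and picks R; Row would get 9.
Row's induced payoffs are 2, 9, so Row commits to B. Subgame-perfect outcome: (B, R) with payoffs (9, 6).

(B, R)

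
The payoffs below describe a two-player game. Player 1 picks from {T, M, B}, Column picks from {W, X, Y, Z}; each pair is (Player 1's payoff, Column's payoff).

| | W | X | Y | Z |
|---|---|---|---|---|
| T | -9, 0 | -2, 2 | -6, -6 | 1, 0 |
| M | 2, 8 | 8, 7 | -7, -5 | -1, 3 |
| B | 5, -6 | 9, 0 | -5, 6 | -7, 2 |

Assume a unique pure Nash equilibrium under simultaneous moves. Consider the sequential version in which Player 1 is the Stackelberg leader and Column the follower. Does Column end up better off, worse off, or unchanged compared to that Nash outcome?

better off

Work backward from Column's decision.
- T: BR = X, leader payoff -2.
- M: BR = W, leader payoff 2.
- B: BR = Y, leader payoff -5.
Maximizing over -2, 2, -5, Player 1 chooses M. Subgame-perfect outcome: (M, W) with payoffs (2, 8).
Now find the simultaneous Nash equilibrium.
Player 1's best replies: W→B; X→B; Y→B; Z→T.
Column's best replies: T→X; M→W; B→Y.
The unique mutual best reply is (B, Y), giving (-5, 6).
Column earns 8 sequentially versus 6 at the Nash outcome: better off.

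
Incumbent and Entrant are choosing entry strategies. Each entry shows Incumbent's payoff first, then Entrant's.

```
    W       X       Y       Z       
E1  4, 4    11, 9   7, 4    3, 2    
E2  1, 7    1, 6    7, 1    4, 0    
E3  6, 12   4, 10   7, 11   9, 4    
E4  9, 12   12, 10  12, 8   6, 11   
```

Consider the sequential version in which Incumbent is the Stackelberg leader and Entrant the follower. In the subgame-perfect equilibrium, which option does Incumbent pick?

Backward induction with Incumbent moving first.
- E1: BR = X, leader payoff 11.
- E2: BR = W, leader payoff 1.
- E3: BR = W, leader payoff 6.
- E4: BR = W, leader payoff 9.
Among 11, 1, 6, 9, the best is 11 at E1. Subgame-perfect outcome: (E1, X) with payoffs (11, 9).

E1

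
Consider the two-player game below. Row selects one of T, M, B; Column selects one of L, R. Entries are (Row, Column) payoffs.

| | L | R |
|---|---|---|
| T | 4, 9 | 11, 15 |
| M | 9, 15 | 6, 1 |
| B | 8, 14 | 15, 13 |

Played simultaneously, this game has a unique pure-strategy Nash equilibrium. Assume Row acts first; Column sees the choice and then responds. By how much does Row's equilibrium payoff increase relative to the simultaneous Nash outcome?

Work backward from Column's decision.
- T: Column compares 9, 15 and picks R; Row would get 11.
- M: Column compares 15, 1 and picks L; Row would get 9.
- B: Column compares 14, 13 and picks L; Row would get 8.
Row's induced payoffs are 11, 9, 8, so Row commits to T. Subgame-perfect outcome: (T, R) with payoffs (11, 15).
Now find the simultaneous Nash equilibrium.
Row's best replies: L→M; R→B.
Column's best replies: T→R; M→L; B→L.
The unique mutual best reply is (M, L), giving (9, 15).
Row's commitment gain: 11 − 9 = 2.

2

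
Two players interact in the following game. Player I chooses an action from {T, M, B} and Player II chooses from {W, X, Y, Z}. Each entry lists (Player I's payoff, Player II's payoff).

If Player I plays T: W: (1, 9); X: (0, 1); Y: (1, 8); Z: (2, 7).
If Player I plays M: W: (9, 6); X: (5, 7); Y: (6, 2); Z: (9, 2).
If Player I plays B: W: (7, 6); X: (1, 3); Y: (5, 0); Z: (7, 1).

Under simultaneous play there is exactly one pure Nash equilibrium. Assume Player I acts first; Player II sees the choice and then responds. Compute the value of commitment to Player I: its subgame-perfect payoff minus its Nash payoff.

2

Solve by backward induction (Player I leads).
- T: Player II compares 9, 1, 8, 7 and picks W; Player I would get 1.
- M: Player II compares 6, 7, 2, 2 and picks X; Player I would get 5.
- B: Player II compares 6, 3, 0, 1 and picks W; Player I would get 7.
Maximizing over 1, 5, 7, Player I chooses B. Subgame-perfect outcome: (B, W) with payoffs (7, 6).
Now find the simultaneous Nash equilibrium.
Player I's best replies: W→M; X→M; Y→M; Z→M.
Player II's best replies: T→W; M→X; B→W.
The unique mutual best reply is (M, X), giving (5, 7).
Player I's commitment gain: 7 − 5 = 2.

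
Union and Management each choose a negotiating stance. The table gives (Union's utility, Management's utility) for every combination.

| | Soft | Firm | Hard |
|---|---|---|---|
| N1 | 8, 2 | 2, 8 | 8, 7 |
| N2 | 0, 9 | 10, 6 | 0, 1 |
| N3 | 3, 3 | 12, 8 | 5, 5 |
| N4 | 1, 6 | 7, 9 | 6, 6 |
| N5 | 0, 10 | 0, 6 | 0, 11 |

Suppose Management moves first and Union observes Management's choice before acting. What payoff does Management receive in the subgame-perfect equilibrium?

Solve by backward induction (Management leads).
- Soft: BR = N1, leader payoff 2.
- Firm: BR = N3, leader payoff 8.
- Hard: BR = N1, leader payoff 7.
Maximizing over 2, 8, 7, Management chooses Firm. Subgame-perfect outcome: (N3, Firm) with payoffs (12, 8).

8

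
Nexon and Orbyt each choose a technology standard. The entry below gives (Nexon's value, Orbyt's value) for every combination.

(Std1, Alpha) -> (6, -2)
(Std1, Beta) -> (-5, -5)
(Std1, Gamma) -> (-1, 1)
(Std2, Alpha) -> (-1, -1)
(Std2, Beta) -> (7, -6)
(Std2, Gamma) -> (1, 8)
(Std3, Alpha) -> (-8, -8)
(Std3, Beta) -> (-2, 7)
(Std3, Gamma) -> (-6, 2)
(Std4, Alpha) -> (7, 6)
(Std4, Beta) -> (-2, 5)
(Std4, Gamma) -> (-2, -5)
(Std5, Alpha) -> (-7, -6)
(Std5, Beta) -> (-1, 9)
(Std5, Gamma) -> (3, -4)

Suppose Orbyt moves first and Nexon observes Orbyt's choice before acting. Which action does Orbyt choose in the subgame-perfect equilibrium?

Backward induction with Orbyt moving first.
- Alpha: Nexon compares 6, -1, -8, 7, -7 and picks Std4; Orbyt would get 6.
- Beta: Nexon compares -5, 7, -2, -2, -1 and picks Std2; Orbyt would get -6.
- Gamma: Nexon compares -1, 1, -6, -2, 3 and picks Std5; Orbyt would get -4.
Orbyt's induced payoffs are 6, -6, -4, so Orbyt commits to Alpha. Subgame-perfect outcome: (Std4, Alpha) with payoffs (7, 6).

Alpha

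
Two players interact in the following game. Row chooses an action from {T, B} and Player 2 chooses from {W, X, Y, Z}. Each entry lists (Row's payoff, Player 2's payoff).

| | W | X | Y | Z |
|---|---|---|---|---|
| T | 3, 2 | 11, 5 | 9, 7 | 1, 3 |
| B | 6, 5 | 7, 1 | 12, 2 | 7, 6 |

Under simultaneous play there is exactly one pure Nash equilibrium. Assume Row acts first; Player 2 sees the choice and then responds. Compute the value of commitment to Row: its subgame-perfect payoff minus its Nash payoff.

Player 2 best-responds to each possible Row move:
- T: Player 2 compares 2, 5, 7, 3 and picks Y; Row would get 9.
- B: Player 2 compares 5, 1, 2, 6 and picks Z; Row would get 7.
Among 9, 7, the best is 9 at T. Subgame-perfect outcome: (T, Y) with payoffs (9, 7).
Under simultaneous play:
Row's best replies: W→B; X→T; Y→B; Z→B.
Player 2's best replies: T→Y; B→Z.
The unique mutual best reply is (B, Z), giving (7, 6).
Row's commitment gain: 9 − 7 = 2.

2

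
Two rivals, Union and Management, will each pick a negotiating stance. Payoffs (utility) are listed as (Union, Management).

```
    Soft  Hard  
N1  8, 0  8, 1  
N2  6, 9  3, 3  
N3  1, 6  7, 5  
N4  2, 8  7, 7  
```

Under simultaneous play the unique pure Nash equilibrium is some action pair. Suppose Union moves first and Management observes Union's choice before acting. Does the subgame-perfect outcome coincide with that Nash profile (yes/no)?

yes

Management best-responds to each possible Union move:
- N1: Management compares 0, 1 and picks Hard; Union would get 8.
- N2: Management compares 9, 3 and picks Soft; Union would get 6.
- N3: Management compares 6, 5 and picks Soft; Union would get 1.
- N4: Management compares 8, 7 and picks Soft; Union would get 2.
Union's induced payoffs are 8, 6, 1, 2, so Union commits to N1. Subgame-perfect outcome: (N1, Hard) with payoffs (8, 1).
Now find the simultaneous Nash equilibrium.
Union's best replies: Soft→N1; Hard→N1.
Management's best replies: N1→Hard; N2→Soft; N3→Soft; N4→Soft.
Only (N1, Hard) has each player best-responding; Nash payoffs (8, 1).
Sequential outcome (N1, Hard) coincides with the Nash profile (N1, Hard).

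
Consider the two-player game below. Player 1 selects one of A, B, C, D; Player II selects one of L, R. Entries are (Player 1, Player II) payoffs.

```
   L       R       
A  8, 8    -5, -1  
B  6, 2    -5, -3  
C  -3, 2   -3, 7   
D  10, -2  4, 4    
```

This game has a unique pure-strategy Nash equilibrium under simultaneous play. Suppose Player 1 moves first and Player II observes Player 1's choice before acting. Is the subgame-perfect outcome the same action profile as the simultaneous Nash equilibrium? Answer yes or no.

Player II best-responds to each possible Player 1 move:
- A → Player II plays L (best of 8, -1); Player 1 gets 8.
- B → Player II plays L (best of 2, -3); Player 1 gets 6.
- C → Player II plays R (best of 2, 7); Player 1 gets -3.
- D → Player II plays R (best of -2, 4); Player 1 gets 4.
Among 8, 6, -3, 4, the best is 8 at A. Subgame-perfect outcome: (A, L) with payoffs (8, 8).
Now find the simultaneous Nash equilibrium.
Player 1's best replies: L→D; R→D.
Player II's best replies: A→L; B→L; C→R; D→R.
The unique mutual best reply is (D, R), giving (4, 4).
Sequential outcome (A, L) differs from the Nash profile (D, R).

no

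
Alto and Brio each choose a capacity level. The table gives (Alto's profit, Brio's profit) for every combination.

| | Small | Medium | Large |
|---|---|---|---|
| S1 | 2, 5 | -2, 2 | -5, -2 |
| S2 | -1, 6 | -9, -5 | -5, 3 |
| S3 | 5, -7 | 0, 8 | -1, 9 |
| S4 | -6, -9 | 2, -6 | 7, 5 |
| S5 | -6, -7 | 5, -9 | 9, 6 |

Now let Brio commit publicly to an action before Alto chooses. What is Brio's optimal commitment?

Large

Backward induction with Brio moving first.
- Small → Alto plays S3 (best of 2, -1, 5, -6, -6); Brio gets -7.
- Medium → Alto plays S5 (best of -2, -9, 0, 2, 5); Brio gets -9.
- Large → Alto plays S5 (best of -5, -5, -1, 7, 9); Brio gets 6.
Brio's induced payoffs are -7, -9, 6, so Brio commits to Large. Subgame-perfect outcome: (S5, Large) with payoffs (9, 6).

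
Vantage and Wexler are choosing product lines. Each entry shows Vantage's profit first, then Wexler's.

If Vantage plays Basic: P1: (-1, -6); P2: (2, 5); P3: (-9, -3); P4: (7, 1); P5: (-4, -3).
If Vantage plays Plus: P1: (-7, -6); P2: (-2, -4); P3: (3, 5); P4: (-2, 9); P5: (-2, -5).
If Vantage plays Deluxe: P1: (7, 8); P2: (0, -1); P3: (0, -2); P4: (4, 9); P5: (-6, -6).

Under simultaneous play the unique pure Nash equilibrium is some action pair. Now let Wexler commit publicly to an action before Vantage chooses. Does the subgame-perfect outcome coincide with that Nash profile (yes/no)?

Solve by backward induction (Wexler leads).
- P1 → Vantage plays Deluxe (best of -1, -7, 7); Wexler gets 8.
- P2 → Vantage plays Basic (best of 2, -2, 0); Wexler gets 5.
- P3 → Vantage plays Plus (best of -9, 3, 0); Wexler gets 5.
- P4 → Vantage plays Basic (best of 7, -2, 4); Wexler gets 1.
- P5 → Vantage plays Plus (best of -4, -2, -6); Wexler gets -5.
Among 8, 5, 5, 1, -5, the best is 8 at P1. Subgame-perfect outcome: (Deluxe, P1) with payoffs (7, 8).
For the simultaneous game, intersect best replies.
Vantage's best replies: P1→Deluxe; P2→Basic; P3→Plus; P4→Basic; P5→Plus.
Wexler's best replies: Basic→P2; Plus→P4; Deluxe→P4.
Only (Basic, P2) has each player best-responding; Nash payoffs (2, 5).
Sequential outcome (Deluxe, P1) differs from the Nash profile (Basic, P2).

no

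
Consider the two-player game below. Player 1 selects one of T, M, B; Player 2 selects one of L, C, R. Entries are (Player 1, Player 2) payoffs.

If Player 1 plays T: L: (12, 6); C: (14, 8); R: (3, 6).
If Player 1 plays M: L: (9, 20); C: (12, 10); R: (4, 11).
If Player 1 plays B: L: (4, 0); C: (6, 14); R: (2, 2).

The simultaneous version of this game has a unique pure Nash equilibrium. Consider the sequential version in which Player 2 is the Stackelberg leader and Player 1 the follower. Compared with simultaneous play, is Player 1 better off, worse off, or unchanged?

worse off

Solve by backward induction (Player 2 leads).
- L → Player 1 plays T (best of 12, 9, 4); Player 2 gets 6.
- C → Player 1 plays T (best of 14, 12, 6); Player 2 gets 8.
- R → Player 1 plays M (best of 3, 4, 2); Player 2 gets 11.
Among 6, 8, 11, the best is 11 at R. Subgame-perfect outcome: (M, R) with payoffs (4, 11).
Now find the simultaneous Nash equilibrium.
Player 1's best replies: L→T; C→T; R→M.
Player 2's best replies: T→C; M→L; B→C.
Only (T, C) has each player best-responding; Nash payoffs (14, 8).
Player 1 earns 4 sequentially versus 14 at the Nash outcome: worse off.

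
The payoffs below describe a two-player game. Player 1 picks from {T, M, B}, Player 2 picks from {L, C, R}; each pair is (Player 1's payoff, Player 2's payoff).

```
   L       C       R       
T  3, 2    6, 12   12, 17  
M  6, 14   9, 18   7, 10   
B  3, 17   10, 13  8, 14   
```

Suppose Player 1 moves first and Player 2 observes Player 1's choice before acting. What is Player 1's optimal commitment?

Work backward from Player 2's decision.
- T: BR = R, leader payoff 12.
- M: BR = C, leader payoff 9.
- B: BR = L, leader payoff 3.
Player 1's induced payoffs are 12, 9, 3, so Player 1 commits to T. Subgame-perfect outcome: (T, R) with payoffs (12, 17).

T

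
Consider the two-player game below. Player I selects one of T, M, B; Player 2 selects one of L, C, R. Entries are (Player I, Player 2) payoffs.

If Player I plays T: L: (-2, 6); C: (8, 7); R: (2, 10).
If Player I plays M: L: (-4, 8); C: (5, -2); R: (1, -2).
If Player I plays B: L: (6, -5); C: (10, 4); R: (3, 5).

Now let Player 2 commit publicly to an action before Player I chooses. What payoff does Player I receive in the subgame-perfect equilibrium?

3

Solve by backward induction (Player 2 leads).
- L → Player I plays B (best of -2, -4, 6); Player 2 gets -5.
- C → Player I plays B (best of 8, 5, 10); Player 2 gets 4.
- R → Player I plays B (best of 2, 1, 3); Player 2 gets 5.
Maximizing over -5, 4, 5, Player 2 chooses R. Subgame-perfect outcome: (B, R) with payoffs (3, 5).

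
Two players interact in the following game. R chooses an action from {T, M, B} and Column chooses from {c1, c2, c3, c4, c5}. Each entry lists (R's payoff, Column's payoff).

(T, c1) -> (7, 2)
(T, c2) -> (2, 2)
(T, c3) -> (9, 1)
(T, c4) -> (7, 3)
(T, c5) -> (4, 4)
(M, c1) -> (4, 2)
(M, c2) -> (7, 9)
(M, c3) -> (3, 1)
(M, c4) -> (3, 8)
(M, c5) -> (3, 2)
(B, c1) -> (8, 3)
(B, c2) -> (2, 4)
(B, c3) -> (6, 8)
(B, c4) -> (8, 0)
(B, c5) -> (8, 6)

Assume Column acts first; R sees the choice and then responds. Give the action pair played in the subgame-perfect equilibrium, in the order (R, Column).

Work backward from R's decision.
- c1 → R plays B (best of 7, 4, 8); Column gets 3.
- c2 → R plays M (best of 2, 7, 2); Column gets 9.
- c3 → R plays T (best of 9, 3, 6); Column gets 1.
- c4 → R plays B (best of 7, 3, 8); Column gets 0.
- c5 → R plays B (best of 4, 3, 8); Column gets 6.
Among 3, 9, 1, 0, 6, the best is 9 at c2. Subgame-perfect outcome: (M, c2) with payoffs (7, 9).

(M, c2)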